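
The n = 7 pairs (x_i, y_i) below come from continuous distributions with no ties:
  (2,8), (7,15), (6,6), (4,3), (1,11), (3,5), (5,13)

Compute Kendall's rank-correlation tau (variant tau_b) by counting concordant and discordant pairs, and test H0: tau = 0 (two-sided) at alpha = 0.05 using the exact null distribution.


Step 1: Enumerate the 21 unordered pairs (i,j) with i<j and classify each by sign(x_j-x_i) * sign(y_j-y_i).
  (1,2):dx=+5,dy=+7->C; (1,3):dx=+4,dy=-2->D; (1,4):dx=+2,dy=-5->D; (1,5):dx=-1,dy=+3->D
  (1,6):dx=+1,dy=-3->D; (1,7):dx=+3,dy=+5->C; (2,3):dx=-1,dy=-9->C; (2,4):dx=-3,dy=-12->C
  (2,5):dx=-6,dy=-4->C; (2,6):dx=-4,dy=-10->C; (2,7):dx=-2,dy=-2->C; (3,4):dx=-2,dy=-3->C
  (3,5):dx=-5,dy=+5->D; (3,6):dx=-3,dy=-1->C; (3,7):dx=-1,dy=+7->D; (4,5):dx=-3,dy=+8->D
  (4,6):dx=-1,dy=+2->D; (4,7):dx=+1,dy=+10->C; (5,6):dx=+2,dy=-6->D; (5,7):dx=+4,dy=+2->C
  (6,7):dx=+2,dy=+8->C
Step 2: C = 12, D = 9, total pairs = 21.
Step 3: tau = (C - D)/(n(n-1)/2) = (12 - 9)/21 = 0.142857.
Step 4: Exact two-sided p-value (enumerate n! = 5040 permutations of y under H0): p = 0.772619.
Step 5: alpha = 0.05. fail to reject H0.

tau_b = 0.1429 (C=12, D=9), p = 0.772619, fail to reject H0.


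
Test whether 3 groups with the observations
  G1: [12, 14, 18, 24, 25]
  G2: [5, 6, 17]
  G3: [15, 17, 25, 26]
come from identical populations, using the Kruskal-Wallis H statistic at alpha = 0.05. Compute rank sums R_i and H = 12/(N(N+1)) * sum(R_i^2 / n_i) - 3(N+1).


Step 1: Combine all N = 12 observations and assign midranks.
sorted (value, group, rank): (5,G2,1), (6,G2,2), (12,G1,3), (14,G1,4), (15,G3,5), (17,G2,6.5), (17,G3,6.5), (18,G1,8), (24,G1,9), (25,G1,10.5), (25,G3,10.5), (26,G3,12)
Step 2: Sum ranks within each group.
R_1 = 34.5 (n_1 = 5)
R_2 = 9.5 (n_2 = 3)
R_3 = 34 (n_3 = 4)
Step 3: H = 12/(N(N+1)) * sum(R_i^2/n_i) - 3(N+1)
     = 12/(12*13) * (34.5^2/5 + 9.5^2/3 + 34^2/4) - 3*13
     = 0.076923 * 557.133 - 39
     = 3.856410.
Step 4: Ties present; correction factor C = 1 - 12/(12^3 - 12) = 0.993007. Corrected H = 3.856410 / 0.993007 = 3.883568.
Step 5: Under H0, H ~ chi^2(2); p-value = 0.143448.
Step 6: alpha = 0.05. fail to reject H0.

H = 3.8836, df = 2, p = 0.143448, fail to reject H0.


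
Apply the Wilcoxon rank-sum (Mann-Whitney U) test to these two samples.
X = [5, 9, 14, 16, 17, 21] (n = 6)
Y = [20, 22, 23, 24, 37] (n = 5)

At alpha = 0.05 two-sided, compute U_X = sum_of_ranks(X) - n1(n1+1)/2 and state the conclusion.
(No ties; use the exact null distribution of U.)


Step 1: Combine and sort all 11 observations; assign midranks.
sorted (value, group): (5,X), (9,X), (14,X), (16,X), (17,X), (20,Y), (21,X), (22,Y), (23,Y), (24,Y), (37,Y)
ranks: 5->1, 9->2, 14->3, 16->4, 17->5, 20->6, 21->7, 22->8, 23->9, 24->10, 37->11
Step 2: Rank sum for X: R1 = 1 + 2 + 3 + 4 + 5 + 7 = 22.
Step 3: U_X = R1 - n1(n1+1)/2 = 22 - 6*7/2 = 22 - 21 = 1.
       U_Y = n1*n2 - U_X = 30 - 1 = 29.
Step 4: No ties, so the exact null distribution of U (based on enumerating the C(11,6) = 462 equally likely rank assignments) gives the two-sided p-value.
Step 5: p-value = 0.008658; compare to alpha = 0.05. reject H0.

U_X = 1, p = 0.008658, reject H0 at alpha = 0.05.


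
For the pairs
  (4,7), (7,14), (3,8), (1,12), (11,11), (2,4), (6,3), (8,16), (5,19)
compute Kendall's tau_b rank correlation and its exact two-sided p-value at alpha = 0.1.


Step 1: Enumerate the 36 unordered pairs (i,j) with i<j and classify each by sign(x_j-x_i) * sign(y_j-y_i).
  (1,2):dx=+3,dy=+7->C; (1,3):dx=-1,dy=+1->D; (1,4):dx=-3,dy=+5->D; (1,5):dx=+7,dy=+4->C
  (1,6):dx=-2,dy=-3->C; (1,7):dx=+2,dy=-4->D; (1,8):dx=+4,dy=+9->C; (1,9):dx=+1,dy=+12->C
  (2,3):dx=-4,dy=-6->C; (2,4):dx=-6,dy=-2->C; (2,5):dx=+4,dy=-3->D; (2,6):dx=-5,dy=-10->C
  (2,7):dx=-1,dy=-11->C; (2,8):dx=+1,dy=+2->C; (2,9):dx=-2,dy=+5->D; (3,4):dx=-2,dy=+4->D
  (3,5):dx=+8,dy=+3->C; (3,6):dx=-1,dy=-4->C; (3,7):dx=+3,dy=-5->D; (3,8):dx=+5,dy=+8->C
  (3,9):dx=+2,dy=+11->C; (4,5):dx=+10,dy=-1->D; (4,6):dx=+1,dy=-8->D; (4,7):dx=+5,dy=-9->D
  (4,8):dx=+7,dy=+4->C; (4,9):dx=+4,dy=+7->C; (5,6):dx=-9,dy=-7->C; (5,7):dx=-5,dy=-8->C
  (5,8):dx=-3,dy=+5->D; (5,9):dx=-6,dy=+8->D; (6,7):dx=+4,dy=-1->D; (6,8):dx=+6,dy=+12->C
  (6,9):dx=+3,dy=+15->C; (7,8):dx=+2,dy=+13->C; (7,9):dx=-1,dy=+16->D; (8,9):dx=-3,dy=+3->D
Step 2: C = 21, D = 15, total pairs = 36.
Step 3: tau = (C - D)/(n(n-1)/2) = (21 - 15)/36 = 0.166667.
Step 4: Exact two-sided p-value (enumerate n! = 362880 permutations of y under H0): p = 0.612202.
Step 5: alpha = 0.1. fail to reject H0.

tau_b = 0.1667 (C=21, D=15), p = 0.612202, fail to reject H0.


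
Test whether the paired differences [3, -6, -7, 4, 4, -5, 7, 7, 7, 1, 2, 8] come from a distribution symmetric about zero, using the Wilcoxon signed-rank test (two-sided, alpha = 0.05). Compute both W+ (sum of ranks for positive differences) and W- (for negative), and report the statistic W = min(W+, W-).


Step 1: Drop any zero differences (none here) and take |d_i|.
|d| = [3, 6, 7, 4, 4, 5, 7, 7, 7, 1, 2, 8]
Step 2: Midrank |d_i| (ties get averaged ranks).
ranks: |3|->3, |6|->7, |7|->9.5, |4|->4.5, |4|->4.5, |5|->6, |7|->9.5, |7|->9.5, |7|->9.5, |1|->1, |2|->2, |8|->12
Step 3: Attach original signs; sum ranks with positive sign and with negative sign.
W+ = 3 + 4.5 + 4.5 + 9.5 + 9.5 + 9.5 + 1 + 2 + 12 = 55.5
W- = 7 + 9.5 + 6 = 22.5
(Check: W+ + W- = 78 should equal n(n+1)/2 = 78.)
Step 4: Test statistic W = min(W+, W-) = 22.5.
Step 5: Ties in |d|, so use the tie-corrected normal approximation.
        E[W] = n(n+1)/4 = 12*13/4 = 39.
        Tie groups: |d|=4 (t=2), |d|=7 (t=4); sum(t^3 - t) = 66.
        Var[W] = n(n+1)(2n+1)/24 - sum(t^3-t)/48 = 3900/24 - 66/48 = 161.125.
        z = (W - E[W]) / sqrt(Var[W]) = (22.5 - 39) / 12.6935 = -1.2999.
        Two-sided p = 2*Phi(z) = 0.193643.
Step 6: alpha = 0.05. fail to reject H0.

W+ = 55.5, W- = 22.5, W = min = 22.5, p = 0.193643, fail to reject H0.


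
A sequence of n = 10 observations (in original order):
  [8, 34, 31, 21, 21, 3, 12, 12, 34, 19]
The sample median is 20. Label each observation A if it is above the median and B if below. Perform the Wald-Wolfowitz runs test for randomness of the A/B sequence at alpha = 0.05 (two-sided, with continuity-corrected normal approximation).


Step 1: Compute median = 20; label A = above, B = below.
Labels in order: BAAAABBBAB  (n_A = 5, n_B = 5)
Step 2: Count runs R = 5.
Step 3: Under H0 (random ordering), E[R] = 2*n_A*n_B/(n_A+n_B) + 1 = 2*5*5/10 + 1 = 6.0000.
        Var[R] = 2*n_A*n_B*(2*n_A*n_B - n_A - n_B) / ((n_A+n_B)^2 * (n_A+n_B-1)) = 2000/900 = 2.2222.
        SD[R] = 1.4907.
Step 4: Continuity-corrected z = (R + 0.5 - E[R]) / SD[R] = (5 + 0.5 - 6.0000) / 1.4907 = -0.3354.
Step 5: Two-sided p-value via normal approximation = 2*(1 - Phi(|z|)) = 0.737316.
Step 6: alpha = 0.05. fail to reject H0.

R = 5, z = -0.3354, p = 0.737316, fail to reject H0.


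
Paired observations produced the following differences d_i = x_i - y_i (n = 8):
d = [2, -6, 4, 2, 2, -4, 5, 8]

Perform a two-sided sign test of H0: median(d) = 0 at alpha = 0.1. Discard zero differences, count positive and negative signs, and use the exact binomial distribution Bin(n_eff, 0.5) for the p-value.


Step 1: Discard zero differences. Original n = 8; n_eff = number of nonzero differences = 8.
Nonzero differences (with sign): +2, -6, +4, +2, +2, -4, +5, +8
Step 2: Count signs: positive = 6, negative = 2.
Step 3: Under H0: P(positive) = 0.5, so the number of positives S ~ Bin(8, 0.5).
Step 4: Two-sided exact p-value = sum of Bin(8,0.5) probabilities at or below the observed probability = 0.289062.
Step 5: alpha = 0.1. fail to reject H0.

n_eff = 8, pos = 6, neg = 2, p = 0.289062, fail to reject H0.


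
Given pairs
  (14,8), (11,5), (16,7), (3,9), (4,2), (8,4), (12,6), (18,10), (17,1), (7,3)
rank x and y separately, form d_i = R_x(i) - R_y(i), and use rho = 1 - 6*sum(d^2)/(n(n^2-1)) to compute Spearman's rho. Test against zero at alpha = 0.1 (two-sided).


Step 1: Rank x and y separately (midranks; no ties here).
rank(x): 14->7, 11->5, 16->8, 3->1, 4->2, 8->4, 12->6, 18->10, 17->9, 7->3
rank(y): 8->8, 5->5, 7->7, 9->9, 2->2, 4->4, 6->6, 10->10, 1->1, 3->3
Step 2: d_i = R_x(i) - R_y(i); compute d_i^2.
  (7-8)^2=1, (5-5)^2=0, (8-7)^2=1, (1-9)^2=64, (2-2)^2=0, (4-4)^2=0, (6-6)^2=0, (10-10)^2=0, (9-1)^2=64, (3-3)^2=0
sum(d^2) = 130.
Step 3: rho = 1 - 6*130 / (10*(10^2 - 1)) = 1 - 780/990 = 0.212121.
Step 4: Under H0, t = rho * sqrt((n-2)/(1-rho^2)) = 0.6139 ~ t(8).
Step 5: Two-sided p-value from the t-distribution with 8 df = 0.556306.
Step 6: alpha = 0.1. fail to reject H0.

rho = 0.2121, p = 0.556306, fail to reject H0 at alpha = 0.1.


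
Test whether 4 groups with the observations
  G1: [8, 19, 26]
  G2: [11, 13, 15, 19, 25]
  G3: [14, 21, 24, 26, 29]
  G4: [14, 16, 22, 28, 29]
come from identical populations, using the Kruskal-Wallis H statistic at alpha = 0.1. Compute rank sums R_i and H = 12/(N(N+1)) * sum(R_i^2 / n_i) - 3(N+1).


Step 1: Combine all N = 18 observations and assign midranks.
sorted (value, group, rank): (8,G1,1), (11,G2,2), (13,G2,3), (14,G3,4.5), (14,G4,4.5), (15,G2,6), (16,G4,7), (19,G1,8.5), (19,G2,8.5), (21,G3,10), (22,G4,11), (24,G3,12), (25,G2,13), (26,G1,14.5), (26,G3,14.5), (28,G4,16), (29,G3,17.5), (29,G4,17.5)
Step 2: Sum ranks within each group.
R_1 = 24 (n_1 = 3)
R_2 = 32.5 (n_2 = 5)
R_3 = 58.5 (n_3 = 5)
R_4 = 56 (n_4 = 5)
Step 3: H = 12/(N(N+1)) * sum(R_i^2/n_i) - 3(N+1)
     = 12/(18*19) * (24^2/3 + 32.5^2/5 + 58.5^2/5 + 56^2/5) - 3*19
     = 0.035088 * 1714.9 - 57
     = 3.171930.
Step 4: Ties present; correction factor C = 1 - 24/(18^3 - 18) = 0.995872. Corrected H = 3.171930 / 0.995872 = 3.185078.
Step 5: Under H0, H ~ chi^2(3); p-value = 0.363961.
Step 6: alpha = 0.1. fail to reject H0.

H = 3.1851, df = 3, p = 0.363961, fail to reject H0.


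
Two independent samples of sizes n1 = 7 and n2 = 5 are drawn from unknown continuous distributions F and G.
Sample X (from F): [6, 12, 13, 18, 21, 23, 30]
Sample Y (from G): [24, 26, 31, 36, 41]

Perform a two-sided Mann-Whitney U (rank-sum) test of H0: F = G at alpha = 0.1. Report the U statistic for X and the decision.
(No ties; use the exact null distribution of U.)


Step 1: Combine and sort all 12 observations; assign midranks.
sorted (value, group): (6,X), (12,X), (13,X), (18,X), (21,X), (23,X), (24,Y), (26,Y), (30,X), (31,Y), (36,Y), (41,Y)
ranks: 6->1, 12->2, 13->3, 18->4, 21->5, 23->6, 24->7, 26->8, 30->9, 31->10, 36->11, 41->12
Step 2: Rank sum for X: R1 = 1 + 2 + 3 + 4 + 5 + 6 + 9 = 30.
Step 3: U_X = R1 - n1(n1+1)/2 = 30 - 7*8/2 = 30 - 28 = 2.
       U_Y = n1*n2 - U_X = 35 - 2 = 33.
Step 4: No ties, so the exact null distribution of U (based on enumerating the C(12,7) = 792 equally likely rank assignments) gives the two-sided p-value.
Step 5: p-value = 0.010101; compare to alpha = 0.1. reject H0.

U_X = 2, p = 0.010101, reject H0 at alpha = 0.1.


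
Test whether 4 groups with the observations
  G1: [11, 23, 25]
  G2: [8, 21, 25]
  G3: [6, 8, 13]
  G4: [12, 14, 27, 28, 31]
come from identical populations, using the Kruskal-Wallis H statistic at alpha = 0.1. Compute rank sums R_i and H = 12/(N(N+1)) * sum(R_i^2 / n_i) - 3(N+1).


Step 1: Combine all N = 14 observations and assign midranks.
sorted (value, group, rank): (6,G3,1), (8,G2,2.5), (8,G3,2.5), (11,G1,4), (12,G4,5), (13,G3,6), (14,G4,7), (21,G2,8), (23,G1,9), (25,G1,10.5), (25,G2,10.5), (27,G4,12), (28,G4,13), (31,G4,14)
Step 2: Sum ranks within each group.
R_1 = 23.5 (n_1 = 3)
R_2 = 21 (n_2 = 3)
R_3 = 9.5 (n_3 = 3)
R_4 = 51 (n_4 = 5)
Step 3: H = 12/(N(N+1)) * sum(R_i^2/n_i) - 3(N+1)
     = 12/(14*15) * (23.5^2/3 + 21^2/3 + 9.5^2/3 + 51^2/5) - 3*15
     = 0.057143 * 881.367 - 45
     = 5.363810.
Step 4: Ties present; correction factor C = 1 - 12/(14^3 - 14) = 0.995604. Corrected H = 5.363810 / 0.995604 = 5.387491.
Step 5: Under H0, H ~ chi^2(3); p-value = 0.145525.
Step 6: alpha = 0.1. fail to reject H0.

H = 5.3875, df = 3, p = 0.145525, fail to reject H0.


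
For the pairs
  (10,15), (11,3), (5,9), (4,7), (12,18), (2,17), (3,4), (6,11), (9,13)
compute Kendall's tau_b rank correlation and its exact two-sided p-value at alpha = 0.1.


Step 1: Enumerate the 36 unordered pairs (i,j) with i<j and classify each by sign(x_j-x_i) * sign(y_j-y_i).
  (1,2):dx=+1,dy=-12->D; (1,3):dx=-5,dy=-6->C; (1,4):dx=-6,dy=-8->C; (1,5):dx=+2,dy=+3->C
  (1,6):dx=-8,dy=+2->D; (1,7):dx=-7,dy=-11->C; (1,8):dx=-4,dy=-4->C; (1,9):dx=-1,dy=-2->C
  (2,3):dx=-6,dy=+6->D; (2,4):dx=-7,dy=+4->D; (2,5):dx=+1,dy=+15->C; (2,6):dx=-9,dy=+14->D
  (2,7):dx=-8,dy=+1->D; (2,8):dx=-5,dy=+8->D; (2,9):dx=-2,dy=+10->D; (3,4):dx=-1,dy=-2->C
  (3,5):dx=+7,dy=+9->C; (3,6):dx=-3,dy=+8->D; (3,7):dx=-2,dy=-5->C; (3,8):dx=+1,dy=+2->C
  (3,9):dx=+4,dy=+4->C; (4,5):dx=+8,dy=+11->C; (4,6):dx=-2,dy=+10->D; (4,7):dx=-1,dy=-3->C
  (4,8):dx=+2,dy=+4->C; (4,9):dx=+5,dy=+6->C; (5,6):dx=-10,dy=-1->C; (5,7):dx=-9,dy=-14->C
  (5,8):dx=-6,dy=-7->C; (5,9):dx=-3,dy=-5->C; (6,7):dx=+1,dy=-13->D; (6,8):dx=+4,dy=-6->D
  (6,9):dx=+7,dy=-4->D; (7,8):dx=+3,dy=+7->C; (7,9):dx=+6,dy=+9->C; (8,9):dx=+3,dy=+2->C
Step 2: C = 23, D = 13, total pairs = 36.
Step 3: tau = (C - D)/(n(n-1)/2) = (23 - 13)/36 = 0.277778.
Step 4: Exact two-sided p-value (enumerate n! = 362880 permutations of y under H0): p = 0.358488.
Step 5: alpha = 0.1. fail to reject H0.

tau_b = 0.2778 (C=23, D=13), p = 0.358488, fail to reject H0.


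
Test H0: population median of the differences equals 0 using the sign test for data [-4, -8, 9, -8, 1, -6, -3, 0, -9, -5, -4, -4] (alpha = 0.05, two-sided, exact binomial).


Step 1: Discard zero differences. Original n = 12; n_eff = number of nonzero differences = 11.
Nonzero differences (with sign): -4, -8, +9, -8, +1, -6, -3, -9, -5, -4, -4
Step 2: Count signs: positive = 2, negative = 9.
Step 3: Under H0: P(positive) = 0.5, so the number of positives S ~ Bin(11, 0.5).
Step 4: Two-sided exact p-value = sum of Bin(11,0.5) probabilities at or below the observed probability = 0.065430.
Step 5: alpha = 0.05. fail to reject H0.

n_eff = 11, pos = 2, neg = 9, p = 0.065430, fail to reject H0.


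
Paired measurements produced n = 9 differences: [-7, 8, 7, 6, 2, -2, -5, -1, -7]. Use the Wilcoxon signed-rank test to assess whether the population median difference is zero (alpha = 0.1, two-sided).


Step 1: Drop any zero differences (none here) and take |d_i|.
|d| = [7, 8, 7, 6, 2, 2, 5, 1, 7]
Step 2: Midrank |d_i| (ties get averaged ranks).
ranks: |7|->7, |8|->9, |7|->7, |6|->5, |2|->2.5, |2|->2.5, |5|->4, |1|->1, |7|->7
Step 3: Attach original signs; sum ranks with positive sign and with negative sign.
W+ = 9 + 7 + 5 + 2.5 = 23.5
W- = 7 + 2.5 + 4 + 1 + 7 = 21.5
(Check: W+ + W- = 45 should equal n(n+1)/2 = 45.)
Step 4: Test statistic W = min(W+, W-) = 21.5.
Step 5: Ties in |d|, so use the tie-corrected normal approximation.
        E[W] = n(n+1)/4 = 9*10/4 = 22.5.
        Tie groups: |d|=2 (t=2), |d|=7 (t=3); sum(t^3 - t) = 30.
        Var[W] = n(n+1)(2n+1)/24 - sum(t^3-t)/48 = 1710/24 - 30/48 = 70.625.
        z = (W - E[W]) / sqrt(Var[W]) = (21.5 - 22.5) / 8.4039 = -0.1190.
        Two-sided p = 2*Phi(z) = 0.905281.
Step 6: alpha = 0.1. fail to reject H0.

W+ = 23.5, W- = 21.5, W = min = 21.5, p = 0.905281, fail to reject H0.


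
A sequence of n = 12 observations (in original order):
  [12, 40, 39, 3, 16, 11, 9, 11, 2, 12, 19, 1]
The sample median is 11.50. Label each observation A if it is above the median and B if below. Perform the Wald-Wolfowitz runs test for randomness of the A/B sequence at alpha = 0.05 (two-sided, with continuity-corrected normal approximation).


Step 1: Compute median = 11.50; label A = above, B = below.
Labels in order: AAABABBBBAAB  (n_A = 6, n_B = 6)
Step 2: Count runs R = 6.
Step 3: Under H0 (random ordering), E[R] = 2*n_A*n_B/(n_A+n_B) + 1 = 2*6*6/12 + 1 = 7.0000.
        Var[R] = 2*n_A*n_B*(2*n_A*n_B - n_A - n_B) / ((n_A+n_B)^2 * (n_A+n_B-1)) = 4320/1584 = 2.7273.
        SD[R] = 1.6514.
Step 4: Continuity-corrected z = (R + 0.5 - E[R]) / SD[R] = (6 + 0.5 - 7.0000) / 1.6514 = -0.3028.
Step 5: Two-sided p-value via normal approximation = 2*(1 - Phi(|z|)) = 0.762069.
Step 6: alpha = 0.05. fail to reject H0.

R = 6, z = -0.3028, p = 0.762069, fail to reject H0.


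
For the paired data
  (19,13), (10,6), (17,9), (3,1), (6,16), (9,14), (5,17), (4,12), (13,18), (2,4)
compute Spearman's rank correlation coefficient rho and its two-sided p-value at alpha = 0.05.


Step 1: Rank x and y separately (midranks; no ties here).
rank(x): 19->10, 10->7, 17->9, 3->2, 6->5, 9->6, 5->4, 4->3, 13->8, 2->1
rank(y): 13->6, 6->3, 9->4, 1->1, 16->8, 14->7, 17->9, 12->5, 18->10, 4->2
Step 2: d_i = R_x(i) - R_y(i); compute d_i^2.
  (10-6)^2=16, (7-3)^2=16, (9-4)^2=25, (2-1)^2=1, (5-8)^2=9, (6-7)^2=1, (4-9)^2=25, (3-5)^2=4, (8-10)^2=4, (1-2)^2=1
sum(d^2) = 102.
Step 3: rho = 1 - 6*102 / (10*(10^2 - 1)) = 1 - 612/990 = 0.381818.
Step 4: Under H0, t = rho * sqrt((n-2)/(1-rho^2)) = 1.1685 ~ t(8).
Step 5: Two-sided p-value from the t-distribution with 8 df = 0.276255.
Step 6: alpha = 0.05. fail to reject H0.

rho = 0.3818, p = 0.276255, fail to reject H0 at alpha = 0.05.


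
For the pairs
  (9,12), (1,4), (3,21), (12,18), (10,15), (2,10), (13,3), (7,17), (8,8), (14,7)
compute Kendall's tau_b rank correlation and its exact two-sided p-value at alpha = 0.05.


Step 1: Enumerate the 45 unordered pairs (i,j) with i<j and classify each by sign(x_j-x_i) * sign(y_j-y_i).
  (1,2):dx=-8,dy=-8->C; (1,3):dx=-6,dy=+9->D; (1,4):dx=+3,dy=+6->C; (1,5):dx=+1,dy=+3->C
  (1,6):dx=-7,dy=-2->C; (1,7):dx=+4,dy=-9->D; (1,8):dx=-2,dy=+5->D; (1,9):dx=-1,dy=-4->C
  (1,10):dx=+5,dy=-5->D; (2,3):dx=+2,dy=+17->C; (2,4):dx=+11,dy=+14->C; (2,5):dx=+9,dy=+11->C
  (2,6):dx=+1,dy=+6->C; (2,7):dx=+12,dy=-1->D; (2,8):dx=+6,dy=+13->C; (2,9):dx=+7,dy=+4->C
  (2,10):dx=+13,dy=+3->C; (3,4):dx=+9,dy=-3->D; (3,5):dx=+7,dy=-6->D; (3,6):dx=-1,dy=-11->C
  (3,7):dx=+10,dy=-18->D; (3,8):dx=+4,dy=-4->D; (3,9):dx=+5,dy=-13->D; (3,10):dx=+11,dy=-14->D
  (4,5):dx=-2,dy=-3->C; (4,6):dx=-10,dy=-8->C; (4,7):dx=+1,dy=-15->D; (4,8):dx=-5,dy=-1->C
  (4,9):dx=-4,dy=-10->C; (4,10):dx=+2,dy=-11->D; (5,6):dx=-8,dy=-5->C; (5,7):dx=+3,dy=-12->D
  (5,8):dx=-3,dy=+2->D; (5,9):dx=-2,dy=-7->C; (5,10):dx=+4,dy=-8->D; (6,7):dx=+11,dy=-7->D
  (6,8):dx=+5,dy=+7->C; (6,9):dx=+6,dy=-2->D; (6,10):dx=+12,dy=-3->D; (7,8):dx=-6,dy=+14->D
  (7,9):dx=-5,dy=+5->D; (7,10):dx=+1,dy=+4->C; (8,9):dx=+1,dy=-9->D; (8,10):dx=+7,dy=-10->D
  (9,10):dx=+6,dy=-1->D
Step 2: C = 21, D = 24, total pairs = 45.
Step 3: tau = (C - D)/(n(n-1)/2) = (21 - 24)/45 = -0.066667.
Step 4: Exact two-sided p-value (enumerate n! = 3628800 permutations of y under H0): p = 0.861801.
Step 5: alpha = 0.05. fail to reject H0.

tau_b = -0.0667 (C=21, D=24), p = 0.861801, fail to reject H0.


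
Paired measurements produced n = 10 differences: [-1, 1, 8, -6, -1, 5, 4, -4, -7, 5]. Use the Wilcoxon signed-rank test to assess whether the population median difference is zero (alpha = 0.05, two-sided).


Step 1: Drop any zero differences (none here) and take |d_i|.
|d| = [1, 1, 8, 6, 1, 5, 4, 4, 7, 5]
Step 2: Midrank |d_i| (ties get averaged ranks).
ranks: |1|->2, |1|->2, |8|->10, |6|->8, |1|->2, |5|->6.5, |4|->4.5, |4|->4.5, |7|->9, |5|->6.5
Step 3: Attach original signs; sum ranks with positive sign and with negative sign.
W+ = 2 + 10 + 6.5 + 4.5 + 6.5 = 29.5
W- = 2 + 8 + 2 + 4.5 + 9 = 25.5
(Check: W+ + W- = 55 should equal n(n+1)/2 = 55.)
Step 4: Test statistic W = min(W+, W-) = 25.5.
Step 5: Ties in |d|, so use the tie-corrected normal approximation.
        E[W] = n(n+1)/4 = 10*11/4 = 27.5.
        Tie groups: |d|=1 (t=3), |d|=4 (t=2), |d|=5 (t=2); sum(t^3 - t) = 36.
        Var[W] = n(n+1)(2n+1)/24 - sum(t^3-t)/48 = 2310/24 - 36/48 = 95.5.
        z = (W - E[W]) / sqrt(Var[W]) = (25.5 - 27.5) / 9.7724 = -0.2047.
        Two-sided p = 2*Phi(z) = 0.837839.
Step 6: alpha = 0.05. fail to reject H0.

W+ = 29.5, W- = 25.5, W = min = 25.5, p = 0.837839, fail to reject H0.


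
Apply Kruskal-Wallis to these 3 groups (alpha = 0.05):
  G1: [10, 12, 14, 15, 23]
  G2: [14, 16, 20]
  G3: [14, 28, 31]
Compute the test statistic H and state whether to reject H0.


Step 1: Combine all N = 11 observations and assign midranks.
sorted (value, group, rank): (10,G1,1), (12,G1,2), (14,G1,4), (14,G2,4), (14,G3,4), (15,G1,6), (16,G2,7), (20,G2,8), (23,G1,9), (28,G3,10), (31,G3,11)
Step 2: Sum ranks within each group.
R_1 = 22 (n_1 = 5)
R_2 = 19 (n_2 = 3)
R_3 = 25 (n_3 = 3)
Step 3: H = 12/(N(N+1)) * sum(R_i^2/n_i) - 3(N+1)
     = 12/(11*12) * (22^2/5 + 19^2/3 + 25^2/3) - 3*12
     = 0.090909 * 425.467 - 36
     = 2.678788.
Step 4: Ties present; correction factor C = 1 - 24/(11^3 - 11) = 0.981818. Corrected H = 2.678788 / 0.981818 = 2.728395.
Step 5: Under H0, H ~ chi^2(2); p-value = 0.255586.
Step 6: alpha = 0.05. fail to reject H0.

H = 2.7284, df = 2, p = 0.255586, fail to reject H0.


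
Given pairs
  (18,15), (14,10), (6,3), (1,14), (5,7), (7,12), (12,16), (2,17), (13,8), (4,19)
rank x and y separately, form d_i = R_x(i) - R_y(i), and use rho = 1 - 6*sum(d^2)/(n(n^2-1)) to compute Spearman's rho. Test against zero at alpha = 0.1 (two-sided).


Step 1: Rank x and y separately (midranks; no ties here).
rank(x): 18->10, 14->9, 6->5, 1->1, 5->4, 7->6, 12->7, 2->2, 13->8, 4->3
rank(y): 15->7, 10->4, 3->1, 14->6, 7->2, 12->5, 16->8, 17->9, 8->3, 19->10
Step 2: d_i = R_x(i) - R_y(i); compute d_i^2.
  (10-7)^2=9, (9-4)^2=25, (5-1)^2=16, (1-6)^2=25, (4-2)^2=4, (6-5)^2=1, (7-8)^2=1, (2-9)^2=49, (8-3)^2=25, (3-10)^2=49
sum(d^2) = 204.
Step 3: rho = 1 - 6*204 / (10*(10^2 - 1)) = 1 - 1224/990 = -0.236364.
Step 4: Under H0, t = rho * sqrt((n-2)/(1-rho^2)) = -0.6880 ~ t(8).
Step 5: Two-sided p-value from the t-distribution with 8 df = 0.510885.
Step 6: alpha = 0.1. fail to reject H0.

rho = -0.2364, p = 0.510885, fail to reject H0 at alpha = 0.1.


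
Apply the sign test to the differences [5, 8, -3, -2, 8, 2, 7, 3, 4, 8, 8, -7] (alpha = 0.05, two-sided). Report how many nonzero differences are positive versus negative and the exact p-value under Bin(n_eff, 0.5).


Step 1: Discard zero differences. Original n = 12; n_eff = number of nonzero differences = 12.
Nonzero differences (with sign): +5, +8, -3, -2, +8, +2, +7, +3, +4, +8, +8, -7
Step 2: Count signs: positive = 9, negative = 3.
Step 3: Under H0: P(positive) = 0.5, so the number of positives S ~ Bin(12, 0.5).
Step 4: Two-sided exact p-value = sum of Bin(12,0.5) probabilities at or below the observed probability = 0.145996.
Step 5: alpha = 0.05. fail to reject H0.

n_eff = 12, pos = 9, neg = 3, p = 0.145996, fail to reject H0.


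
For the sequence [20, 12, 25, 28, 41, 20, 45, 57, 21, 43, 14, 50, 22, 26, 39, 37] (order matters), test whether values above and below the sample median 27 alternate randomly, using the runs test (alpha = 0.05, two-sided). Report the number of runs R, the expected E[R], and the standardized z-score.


Step 1: Compute median = 27; label A = above, B = below.
Labels in order: BBBAABAABABABBAA  (n_A = 8, n_B = 8)
Step 2: Count runs R = 10.
Step 3: Under H0 (random ordering), E[R] = 2*n_A*n_B/(n_A+n_B) + 1 = 2*8*8/16 + 1 = 9.0000.
        Var[R] = 2*n_A*n_B*(2*n_A*n_B - n_A - n_B) / ((n_A+n_B)^2 * (n_A+n_B-1)) = 14336/3840 = 3.7333.
        SD[R] = 1.9322.
Step 4: Continuity-corrected z = (R - 0.5 - E[R]) / SD[R] = (10 - 0.5 - 9.0000) / 1.9322 = 0.2588.
Step 5: Two-sided p-value via normal approximation = 2*(1 - Phi(|z|)) = 0.795809.
Step 6: alpha = 0.05. fail to reject H0.

R = 10, z = 0.2588, p = 0.795809, fail to reject H0.


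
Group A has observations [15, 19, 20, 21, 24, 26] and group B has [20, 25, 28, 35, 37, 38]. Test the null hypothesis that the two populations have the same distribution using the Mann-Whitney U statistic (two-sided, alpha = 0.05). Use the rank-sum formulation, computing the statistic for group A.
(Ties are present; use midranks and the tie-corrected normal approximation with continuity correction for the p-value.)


Step 1: Combine and sort all 12 observations; assign midranks.
sorted (value, group): (15,X), (19,X), (20,X), (20,Y), (21,X), (24,X), (25,Y), (26,X), (28,Y), (35,Y), (37,Y), (38,Y)
ranks: 15->1, 19->2, 20->3.5, 20->3.5, 21->5, 24->6, 25->7, 26->8, 28->9, 35->10, 37->11, 38->12
Step 2: Rank sum for X: R1 = 1 + 2 + 3.5 + 5 + 6 + 8 = 25.5.
Step 3: U_X = R1 - n1(n1+1)/2 = 25.5 - 6*7/2 = 25.5 - 21 = 4.5.
       U_Y = n1*n2 - U_X = 36 - 4.5 = 31.5.
Step 4: Ties are present, so use the tie-corrected normal approximation (with continuity correction) for the p-value.
Step 5: p-value = 0.037041; compare to alpha = 0.05. reject H0.

U_X = 4.5, p = 0.037041, reject H0 at alpha = 0.05.


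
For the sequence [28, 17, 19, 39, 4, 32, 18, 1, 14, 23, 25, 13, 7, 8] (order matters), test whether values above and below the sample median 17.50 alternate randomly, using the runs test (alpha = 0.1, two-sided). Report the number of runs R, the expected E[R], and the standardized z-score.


Step 1: Compute median = 17.50; label A = above, B = below.
Labels in order: ABAABAABBAABBB  (n_A = 7, n_B = 7)
Step 2: Count runs R = 8.
Step 3: Under H0 (random ordering), E[R] = 2*n_A*n_B/(n_A+n_B) + 1 = 2*7*7/14 + 1 = 8.0000.
        Var[R] = 2*n_A*n_B*(2*n_A*n_B - n_A - n_B) / ((n_A+n_B)^2 * (n_A+n_B-1)) = 8232/2548 = 3.2308.
        SD[R] = 1.7974.
Step 4: R = E[R], so z = 0 with no continuity correction.
Step 5: Two-sided p-value via normal approximation = 2*(1 - Phi(|z|)) = 1.000000.
Step 6: alpha = 0.1. fail to reject H0.

R = 8, z = 0.0000, p = 1.000000, fail to reject H0.


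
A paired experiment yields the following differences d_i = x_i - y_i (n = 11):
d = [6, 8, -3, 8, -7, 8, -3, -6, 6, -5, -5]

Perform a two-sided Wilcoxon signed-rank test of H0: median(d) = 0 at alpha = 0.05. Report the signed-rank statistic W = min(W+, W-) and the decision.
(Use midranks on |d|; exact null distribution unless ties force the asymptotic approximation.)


Step 1: Drop any zero differences (none here) and take |d_i|.
|d| = [6, 8, 3, 8, 7, 8, 3, 6, 6, 5, 5]
Step 2: Midrank |d_i| (ties get averaged ranks).
ranks: |6|->6, |8|->10, |3|->1.5, |8|->10, |7|->8, |8|->10, |3|->1.5, |6|->6, |6|->6, |5|->3.5, |5|->3.5
Step 3: Attach original signs; sum ranks with positive sign and with negative sign.
W+ = 6 + 10 + 10 + 10 + 6 = 42
W- = 1.5 + 8 + 1.5 + 6 + 3.5 + 3.5 = 24
(Check: W+ + W- = 66 should equal n(n+1)/2 = 66.)
Step 4: Test statistic W = min(W+, W-) = 24.
Step 5: Ties in |d|, so use the tie-corrected normal approximation.
        E[W] = n(n+1)/4 = 11*12/4 = 33.
        Tie groups: |d|=3 (t=2), |d|=5 (t=2), |d|=6 (t=3), |d|=8 (t=3); sum(t^3 - t) = 60.
        Var[W] = n(n+1)(2n+1)/24 - sum(t^3-t)/48 = 3036/24 - 60/48 = 125.25.
        z = (W - E[W]) / sqrt(Var[W]) = (24 - 33) / 11.1915 = -0.8042.
        Two-sided p = 2*Phi(z) = 0.421293.
Step 6: alpha = 0.05. fail to reject H0.

W+ = 42, W- = 24, W = min = 24, p = 0.421293, fail to reject H0.


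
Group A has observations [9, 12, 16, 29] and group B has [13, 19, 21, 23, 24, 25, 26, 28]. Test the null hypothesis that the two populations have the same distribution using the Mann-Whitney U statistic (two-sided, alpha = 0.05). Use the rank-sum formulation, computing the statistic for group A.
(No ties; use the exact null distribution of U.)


Step 1: Combine and sort all 12 observations; assign midranks.
sorted (value, group): (9,X), (12,X), (13,Y), (16,X), (19,Y), (21,Y), (23,Y), (24,Y), (25,Y), (26,Y), (28,Y), (29,X)
ranks: 9->1, 12->2, 13->3, 16->4, 19->5, 21->6, 23->7, 24->8, 25->9, 26->10, 28->11, 29->12
Step 2: Rank sum for X: R1 = 1 + 2 + 4 + 12 = 19.
Step 3: U_X = R1 - n1(n1+1)/2 = 19 - 4*5/2 = 19 - 10 = 9.
       U_Y = n1*n2 - U_X = 32 - 9 = 23.
Step 4: No ties, so the exact null distribution of U (based on enumerating the C(12,4) = 495 equally likely rank assignments) gives the two-sided p-value.
Step 5: p-value = 0.282828; compare to alpha = 0.05. fail to reject H0.

U_X = 9, p = 0.282828, fail to reject H0 at alpha = 0.05.


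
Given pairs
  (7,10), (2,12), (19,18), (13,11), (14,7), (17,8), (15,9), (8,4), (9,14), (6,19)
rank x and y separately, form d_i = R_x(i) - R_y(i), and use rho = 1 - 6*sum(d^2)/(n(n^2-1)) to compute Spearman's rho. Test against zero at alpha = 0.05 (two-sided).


Step 1: Rank x and y separately (midranks; no ties here).
rank(x): 7->3, 2->1, 19->10, 13->6, 14->7, 17->9, 15->8, 8->4, 9->5, 6->2
rank(y): 10->5, 12->7, 18->9, 11->6, 7->2, 8->3, 9->4, 4->1, 14->8, 19->10
Step 2: d_i = R_x(i) - R_y(i); compute d_i^2.
  (3-5)^2=4, (1-7)^2=36, (10-9)^2=1, (6-6)^2=0, (7-2)^2=25, (9-3)^2=36, (8-4)^2=16, (4-1)^2=9, (5-8)^2=9, (2-10)^2=64
sum(d^2) = 200.
Step 3: rho = 1 - 6*200 / (10*(10^2 - 1)) = 1 - 1200/990 = -0.212121.
Step 4: Under H0, t = rho * sqrt((n-2)/(1-rho^2)) = -0.6139 ~ t(8).
Step 5: Two-sided p-value from the t-distribution with 8 df = 0.556306.
Step 6: alpha = 0.05. fail to reject H0.

rho = -0.2121, p = 0.556306, fail to reject H0 at alpha = 0.05.


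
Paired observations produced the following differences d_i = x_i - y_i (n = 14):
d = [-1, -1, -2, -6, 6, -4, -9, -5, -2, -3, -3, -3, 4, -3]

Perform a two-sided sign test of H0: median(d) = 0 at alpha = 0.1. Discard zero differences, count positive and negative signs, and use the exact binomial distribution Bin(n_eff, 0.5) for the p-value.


Step 1: Discard zero differences. Original n = 14; n_eff = number of nonzero differences = 14.
Nonzero differences (with sign): -1, -1, -2, -6, +6, -4, -9, -5, -2, -3, -3, -3, +4, -3
Step 2: Count signs: positive = 2, negative = 12.
Step 3: Under H0: P(positive) = 0.5, so the number of positives S ~ Bin(14, 0.5).
Step 4: Two-sided exact p-value = sum of Bin(14,0.5) probabilities at or below the observed probability = 0.012939.
Step 5: alpha = 0.1. reject H0.

n_eff = 14, pos = 2, neg = 12, p = 0.012939, reject H0.


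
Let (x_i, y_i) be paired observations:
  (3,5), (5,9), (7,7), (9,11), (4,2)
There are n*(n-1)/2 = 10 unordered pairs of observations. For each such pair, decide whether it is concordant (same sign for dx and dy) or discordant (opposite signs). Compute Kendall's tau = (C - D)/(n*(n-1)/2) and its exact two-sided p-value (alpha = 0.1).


Step 1: Enumerate the 10 unordered pairs (i,j) with i<j and classify each by sign(x_j-x_i) * sign(y_j-y_i).
  (1,2):dx=+2,dy=+4->C; (1,3):dx=+4,dy=+2->C; (1,4):dx=+6,dy=+6->C; (1,5):dx=+1,dy=-3->D
  (2,3):dx=+2,dy=-2->D; (2,4):dx=+4,dy=+2->C; (2,5):dx=-1,dy=-7->C; (3,4):dx=+2,dy=+4->C
  (3,5):dx=-3,dy=-5->C; (4,5):dx=-5,dy=-9->C
Step 2: C = 8, D = 2, total pairs = 10.
Step 3: tau = (C - D)/(n(n-1)/2) = (8 - 2)/10 = 0.600000.
Step 4: Exact two-sided p-value (enumerate n! = 120 permutations of y under H0): p = 0.233333.
Step 5: alpha = 0.1. fail to reject H0.

tau_b = 0.6000 (C=8, D=2), p = 0.233333, fail to reject H0.


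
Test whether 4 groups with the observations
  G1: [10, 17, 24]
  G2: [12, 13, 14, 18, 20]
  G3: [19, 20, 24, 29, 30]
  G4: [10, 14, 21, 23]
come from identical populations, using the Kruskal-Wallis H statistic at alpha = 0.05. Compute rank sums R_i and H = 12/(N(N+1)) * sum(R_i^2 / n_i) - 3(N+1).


Step 1: Combine all N = 17 observations and assign midranks.
sorted (value, group, rank): (10,G1,1.5), (10,G4,1.5), (12,G2,3), (13,G2,4), (14,G2,5.5), (14,G4,5.5), (17,G1,7), (18,G2,8), (19,G3,9), (20,G2,10.5), (20,G3,10.5), (21,G4,12), (23,G4,13), (24,G1,14.5), (24,G3,14.5), (29,G3,16), (30,G3,17)
Step 2: Sum ranks within each group.
R_1 = 23 (n_1 = 3)
R_2 = 31 (n_2 = 5)
R_3 = 67 (n_3 = 5)
R_4 = 32 (n_4 = 4)
Step 3: H = 12/(N(N+1)) * sum(R_i^2/n_i) - 3(N+1)
     = 12/(17*18) * (23^2/3 + 31^2/5 + 67^2/5 + 32^2/4) - 3*18
     = 0.039216 * 1522.33 - 54
     = 5.699346.
Step 4: Ties present; correction factor C = 1 - 24/(17^3 - 17) = 0.995098. Corrected H = 5.699346 / 0.995098 = 5.727422.
Step 5: Under H0, H ~ chi^2(3); p-value = 0.125652.
Step 6: alpha = 0.05. fail to reject H0.

H = 5.7274, df = 3, p = 0.125652, fail to reject H0.


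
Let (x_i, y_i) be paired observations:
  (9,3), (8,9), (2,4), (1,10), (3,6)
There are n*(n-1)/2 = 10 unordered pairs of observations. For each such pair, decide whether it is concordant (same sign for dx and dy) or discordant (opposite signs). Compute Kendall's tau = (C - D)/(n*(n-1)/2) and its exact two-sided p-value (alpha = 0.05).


Step 1: Enumerate the 10 unordered pairs (i,j) with i<j and classify each by sign(x_j-x_i) * sign(y_j-y_i).
  (1,2):dx=-1,dy=+6->D; (1,3):dx=-7,dy=+1->D; (1,4):dx=-8,dy=+7->D; (1,5):dx=-6,dy=+3->D
  (2,3):dx=-6,dy=-5->C; (2,4):dx=-7,dy=+1->D; (2,5):dx=-5,dy=-3->C; (3,4):dx=-1,dy=+6->D
  (3,5):dx=+1,dy=+2->C; (4,5):dx=+2,dy=-4->D
Step 2: C = 3, D = 7, total pairs = 10.
Step 3: tau = (C - D)/(n(n-1)/2) = (3 - 7)/10 = -0.400000.
Step 4: Exact two-sided p-value (enumerate n! = 120 permutations of y under H0): p = 0.483333.
Step 5: alpha = 0.05. fail to reject H0.

tau_b = -0.4000 (C=3, D=7), p = 0.483333, fail to reject H0.


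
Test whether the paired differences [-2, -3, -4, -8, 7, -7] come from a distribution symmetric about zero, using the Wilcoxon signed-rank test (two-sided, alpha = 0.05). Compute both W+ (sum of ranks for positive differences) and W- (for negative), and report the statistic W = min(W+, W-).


Step 1: Drop any zero differences (none here) and take |d_i|.
|d| = [2, 3, 4, 8, 7, 7]
Step 2: Midrank |d_i| (ties get averaged ranks).
ranks: |2|->1, |3|->2, |4|->3, |8|->6, |7|->4.5, |7|->4.5
Step 3: Attach original signs; sum ranks with positive sign and with negative sign.
W+ = 4.5 = 4.5
W- = 1 + 2 + 3 + 6 + 4.5 = 16.5
(Check: W+ + W- = 21 should equal n(n+1)/2 = 21.)
Step 4: Test statistic W = min(W+, W-) = 4.5.
Step 5: Ties in |d|, so use the tie-corrected normal approximation.
        E[W] = n(n+1)/4 = 6*7/4 = 10.5.
        Tie groups: |d|=7 (t=2); sum(t^3 - t) = 6.
        Var[W] = n(n+1)(2n+1)/24 - sum(t^3-t)/48 = 546/24 - 6/48 = 22.625.
        z = (W - E[W]) / sqrt(Var[W]) = (4.5 - 10.5) / 4.7566 = -1.2614.
        Two-sided p = 2*Phi(z) = 0.207160.
Step 6: alpha = 0.05. fail to reject H0.

W+ = 4.5, W- = 16.5, W = min = 4.5, p = 0.207160, fail to reject H0.


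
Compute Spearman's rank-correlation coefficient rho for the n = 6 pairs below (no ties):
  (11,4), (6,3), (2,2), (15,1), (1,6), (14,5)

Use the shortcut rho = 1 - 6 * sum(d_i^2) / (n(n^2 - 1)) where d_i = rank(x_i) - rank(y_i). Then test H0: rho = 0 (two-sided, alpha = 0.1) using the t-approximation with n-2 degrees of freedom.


Step 1: Rank x and y separately (midranks; no ties here).
rank(x): 11->4, 6->3, 2->2, 15->6, 1->1, 14->5
rank(y): 4->4, 3->3, 2->2, 1->1, 6->6, 5->5
Step 2: d_i = R_x(i) - R_y(i); compute d_i^2.
  (4-4)^2=0, (3-3)^2=0, (2-2)^2=0, (6-1)^2=25, (1-6)^2=25, (5-5)^2=0
sum(d^2) = 50.
Step 3: rho = 1 - 6*50 / (6*(6^2 - 1)) = 1 - 300/210 = -0.428571.
Step 4: Under H0, t = rho * sqrt((n-2)/(1-rho^2)) = -0.9487 ~ t(4).
Step 5: Two-sided p-value from the t-distribution with 4 df = 0.396501.
Step 6: alpha = 0.1. fail to reject H0.

rho = -0.4286, p = 0.396501, fail to reject H0 at alpha = 0.1.


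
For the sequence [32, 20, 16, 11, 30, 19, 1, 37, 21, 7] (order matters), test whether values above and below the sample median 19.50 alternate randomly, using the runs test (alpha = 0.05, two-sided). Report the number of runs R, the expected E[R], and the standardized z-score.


Step 1: Compute median = 19.50; label A = above, B = below.
Labels in order: AABBABBAAB  (n_A = 5, n_B = 5)
Step 2: Count runs R = 6.
Step 3: Under H0 (random ordering), E[R] = 2*n_A*n_B/(n_A+n_B) + 1 = 2*5*5/10 + 1 = 6.0000.
        Var[R] = 2*n_A*n_B*(2*n_A*n_B - n_A - n_B) / ((n_A+n_B)^2 * (n_A+n_B-1)) = 2000/900 = 2.2222.
        SD[R] = 1.4907.
Step 4: R = E[R], so z = 0 with no continuity correction.
Step 5: Two-sided p-value via normal approximation = 2*(1 - Phi(|z|)) = 1.000000.
Step 6: alpha = 0.05. fail to reject H0.

R = 6, z = 0.0000, p = 1.000000, fail to reject H0.


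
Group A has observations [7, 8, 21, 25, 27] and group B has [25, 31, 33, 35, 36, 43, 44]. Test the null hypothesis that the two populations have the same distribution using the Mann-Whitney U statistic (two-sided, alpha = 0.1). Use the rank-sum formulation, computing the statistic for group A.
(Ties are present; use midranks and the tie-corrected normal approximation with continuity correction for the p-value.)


Step 1: Combine and sort all 12 observations; assign midranks.
sorted (value, group): (7,X), (8,X), (21,X), (25,X), (25,Y), (27,X), (31,Y), (33,Y), (35,Y), (36,Y), (43,Y), (44,Y)
ranks: 7->1, 8->2, 21->3, 25->4.5, 25->4.5, 27->6, 31->7, 33->8, 35->9, 36->10, 43->11, 44->12
Step 2: Rank sum for X: R1 = 1 + 2 + 3 + 4.5 + 6 = 16.5.
Step 3: U_X = R1 - n1(n1+1)/2 = 16.5 - 5*6/2 = 16.5 - 15 = 1.5.
       U_Y = n1*n2 - U_X = 35 - 1.5 = 33.5.
Step 4: Ties are present, so use the tie-corrected normal approximation (with continuity correction) for the p-value.
Step 5: p-value = 0.011682; compare to alpha = 0.1. reject H0.

U_X = 1.5, p = 0.011682, reject H0 at alpha = 0.1.


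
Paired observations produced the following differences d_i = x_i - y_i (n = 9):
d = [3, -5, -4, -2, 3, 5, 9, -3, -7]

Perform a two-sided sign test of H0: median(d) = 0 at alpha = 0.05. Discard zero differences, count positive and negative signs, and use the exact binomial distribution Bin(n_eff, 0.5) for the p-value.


Step 1: Discard zero differences. Original n = 9; n_eff = number of nonzero differences = 9.
Nonzero differences (with sign): +3, -5, -4, -2, +3, +5, +9, -3, -7
Step 2: Count signs: positive = 4, negative = 5.
Step 3: Under H0: P(positive) = 0.5, so the number of positives S ~ Bin(9, 0.5).
Step 4: Two-sided exact p-value = sum of Bin(9,0.5) probabilities at or below the observed probability = 1.000000.
Step 5: alpha = 0.05. fail to reject H0.

n_eff = 9, pos = 4, neg = 5, p = 1.000000, fail to reject H0.


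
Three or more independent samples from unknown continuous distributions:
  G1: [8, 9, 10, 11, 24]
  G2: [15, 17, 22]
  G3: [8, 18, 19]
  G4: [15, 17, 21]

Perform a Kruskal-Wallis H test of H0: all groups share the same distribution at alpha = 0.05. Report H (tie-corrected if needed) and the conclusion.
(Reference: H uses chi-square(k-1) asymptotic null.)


Step 1: Combine all N = 14 observations and assign midranks.
sorted (value, group, rank): (8,G1,1.5), (8,G3,1.5), (9,G1,3), (10,G1,4), (11,G1,5), (15,G2,6.5), (15,G4,6.5), (17,G2,8.5), (17,G4,8.5), (18,G3,10), (19,G3,11), (21,G4,12), (22,G2,13), (24,G1,14)
Step 2: Sum ranks within each group.
R_1 = 27.5 (n_1 = 5)
R_2 = 28 (n_2 = 3)
R_3 = 22.5 (n_3 = 3)
R_4 = 27 (n_4 = 3)
Step 3: H = 12/(N(N+1)) * sum(R_i^2/n_i) - 3(N+1)
     = 12/(14*15) * (27.5^2/5 + 28^2/3 + 22.5^2/3 + 27^2/3) - 3*15
     = 0.057143 * 824.333 - 45
     = 2.104762.
Step 4: Ties present; correction factor C = 1 - 18/(14^3 - 14) = 0.993407. Corrected H = 2.104762 / 0.993407 = 2.118732.
Step 5: Under H0, H ~ chi^2(3); p-value = 0.548133.
Step 6: alpha = 0.05. fail to reject H0.

H = 2.1187, df = 3, p = 0.548133, fail to reject H0.


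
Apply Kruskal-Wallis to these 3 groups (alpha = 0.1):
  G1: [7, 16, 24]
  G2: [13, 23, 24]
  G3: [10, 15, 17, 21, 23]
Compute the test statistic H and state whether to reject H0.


Step 1: Combine all N = 11 observations and assign midranks.
sorted (value, group, rank): (7,G1,1), (10,G3,2), (13,G2,3), (15,G3,4), (16,G1,5), (17,G3,6), (21,G3,7), (23,G2,8.5), (23,G3,8.5), (24,G1,10.5), (24,G2,10.5)
Step 2: Sum ranks within each group.
R_1 = 16.5 (n_1 = 3)
R_2 = 22 (n_2 = 3)
R_3 = 27.5 (n_3 = 5)
Step 3: H = 12/(N(N+1)) * sum(R_i^2/n_i) - 3(N+1)
     = 12/(11*12) * (16.5^2/3 + 22^2/3 + 27.5^2/5) - 3*12
     = 0.090909 * 403.333 - 36
     = 0.666667.
Step 4: Ties present; correction factor C = 1 - 12/(11^3 - 11) = 0.990909. Corrected H = 0.666667 / 0.990909 = 0.672783.
Step 5: Under H0, H ~ chi^2(2); p-value = 0.714343.
Step 6: alpha = 0.1. fail to reject H0.

H = 0.6728, df = 2, p = 0.714343, fail to reject H0.


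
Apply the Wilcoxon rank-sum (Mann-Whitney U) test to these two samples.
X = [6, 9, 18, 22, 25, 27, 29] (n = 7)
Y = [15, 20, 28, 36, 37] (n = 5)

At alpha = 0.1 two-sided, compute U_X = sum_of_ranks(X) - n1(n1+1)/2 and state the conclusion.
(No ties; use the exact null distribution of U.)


Step 1: Combine and sort all 12 observations; assign midranks.
sorted (value, group): (6,X), (9,X), (15,Y), (18,X), (20,Y), (22,X), (25,X), (27,X), (28,Y), (29,X), (36,Y), (37,Y)
ranks: 6->1, 9->2, 15->3, 18->4, 20->5, 22->6, 25->7, 27->8, 28->9, 29->10, 36->11, 37->12
Step 2: Rank sum for X: R1 = 1 + 2 + 4 + 6 + 7 + 8 + 10 = 38.
Step 3: U_X = R1 - n1(n1+1)/2 = 38 - 7*8/2 = 38 - 28 = 10.
       U_Y = n1*n2 - U_X = 35 - 10 = 25.
Step 4: No ties, so the exact null distribution of U (based on enumerating the C(12,7) = 792 equally likely rank assignments) gives the two-sided p-value.
Step 5: p-value = 0.267677; compare to alpha = 0.1. fail to reject H0.

U_X = 10, p = 0.267677, fail to reject H0 at alpha = 0.1.
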